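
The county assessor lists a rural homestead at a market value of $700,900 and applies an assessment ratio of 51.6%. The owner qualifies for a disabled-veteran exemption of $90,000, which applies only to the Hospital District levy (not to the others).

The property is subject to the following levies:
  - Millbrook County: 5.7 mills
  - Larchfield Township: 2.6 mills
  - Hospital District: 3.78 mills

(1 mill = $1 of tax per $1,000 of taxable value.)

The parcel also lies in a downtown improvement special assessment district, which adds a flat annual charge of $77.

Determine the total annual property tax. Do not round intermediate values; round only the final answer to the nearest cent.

$4,105.71

Assessed value = $700,900 × 0.516 = $361,664.4
Millbrook County: $361,664.4 × 0.0057 = $2,061.48708
Larchfield Township: $361,664.4 × 0.0026 = $940.32744
Hospital District: ($361,664.4 − $90,000) × 0.00378 = $271,664.4 × 0.00378 = $1,026.891432
Levies subtotal = $4,028.705952
Total = $4,028.705952 + $77 = $4,105.705952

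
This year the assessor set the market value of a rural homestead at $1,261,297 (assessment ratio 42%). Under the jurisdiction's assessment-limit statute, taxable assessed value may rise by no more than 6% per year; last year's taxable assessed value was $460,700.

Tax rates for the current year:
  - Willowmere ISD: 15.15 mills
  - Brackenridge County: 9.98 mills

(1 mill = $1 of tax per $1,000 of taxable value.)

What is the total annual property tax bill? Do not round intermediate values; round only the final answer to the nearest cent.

Uncapped assessed value = $1,261,297 × 0.42 = $529,744.74
Cap limit = $460,700 × 1.06 = $488,342
Taxable assessed value = min($529,744.74, $488,342) = $488,342 (cap binds)
Willowmere ISD: $488,342 × 0.01515 = $7,398.3813
Brackenridge County: $488,342 × 0.00998 = $4,873.65316
Total = $12,272.03446

$12,272.03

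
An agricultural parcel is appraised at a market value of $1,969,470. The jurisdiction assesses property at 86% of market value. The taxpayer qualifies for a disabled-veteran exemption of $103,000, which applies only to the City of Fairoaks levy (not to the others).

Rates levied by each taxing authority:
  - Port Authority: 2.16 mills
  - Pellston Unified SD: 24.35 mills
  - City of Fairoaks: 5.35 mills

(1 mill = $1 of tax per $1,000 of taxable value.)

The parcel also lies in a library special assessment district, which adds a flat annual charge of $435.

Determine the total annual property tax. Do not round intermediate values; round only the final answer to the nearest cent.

Assessed value = $1,969,470 × 0.86 = $1,693,744.2
Port Authority: $1,693,744.2 × 0.00216 = $3,658.487472
Pellston Unified SD: $1,693,744.2 × 0.02435 = $41,242.67127
City of Fairoaks: ($1,693,744.2 − $103,000) × 0.00535 = $1,590,744.2 × 0.00535 = $8,510.48147
Levies subtotal = $53,411.640212
Total = $53,411.640212 + $435 = $53,846.640212

$53,846.64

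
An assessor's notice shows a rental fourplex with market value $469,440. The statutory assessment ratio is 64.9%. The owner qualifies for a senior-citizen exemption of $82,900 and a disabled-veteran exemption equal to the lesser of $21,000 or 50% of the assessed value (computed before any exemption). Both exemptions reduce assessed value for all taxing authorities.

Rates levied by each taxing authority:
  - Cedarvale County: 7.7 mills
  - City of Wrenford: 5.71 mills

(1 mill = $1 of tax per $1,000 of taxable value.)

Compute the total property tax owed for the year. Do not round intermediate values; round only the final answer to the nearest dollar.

Assessed value = $469,440 × 0.649 = $304,666.56
Disabled-veteran exemption = min($21,000, 50% × $304,666.56) = min($21,000, $152,333.28) = $21,000 (dollar cap binds)
Taxable value = $304,666.56 − $82,900 − $21,000 = $200,766.56
Cedarvale County: $200,766.56 × 0.0077 = $1,545.902512
City of Wrenford: $200,766.56 × 0.00571 = $1,146.3770576
Total = $2,692.2795696

$2,692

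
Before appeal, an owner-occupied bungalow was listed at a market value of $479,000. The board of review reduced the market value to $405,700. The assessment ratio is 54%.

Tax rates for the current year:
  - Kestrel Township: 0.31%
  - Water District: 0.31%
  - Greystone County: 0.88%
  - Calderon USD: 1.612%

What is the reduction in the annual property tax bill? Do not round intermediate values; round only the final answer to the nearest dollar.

Old assessed value = $479,000 × 0.54 = $258,660
New assessed value = $405,700 × 0.54 = $219,078
Combined rate = 0.0031 + 0.0031 + 0.0088 + 0.01612 = 0.03112
Old tax = $258,660 × 0.03112 = $8,049.4992
New tax = $219,078 × 0.03112 = $6,817.70736
Reduction = $8,049.4992 − $6,817.70736 = $1,231.79184

$1,232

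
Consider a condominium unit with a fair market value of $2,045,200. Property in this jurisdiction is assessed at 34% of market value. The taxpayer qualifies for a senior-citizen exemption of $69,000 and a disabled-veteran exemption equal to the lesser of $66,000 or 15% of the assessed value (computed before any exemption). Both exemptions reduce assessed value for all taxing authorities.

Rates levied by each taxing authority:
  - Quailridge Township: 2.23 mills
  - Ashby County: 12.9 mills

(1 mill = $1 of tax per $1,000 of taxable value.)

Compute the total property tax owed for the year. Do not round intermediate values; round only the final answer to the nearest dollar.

$8,478

Assessed value = $2,045,200 × 0.34 = $695,368
Disabled-veteran exemption = min($66,000, 15% × $695,368) = min($66,000, $104,305.2) = $66,000 (dollar cap binds)
Taxable value = $695,368 − $69,000 − $66,000 = $560,368
Quailridge Township: $560,368 × 0.00223 = $1,249.62064
Ashby County: $560,368 × 0.0129 = $7,228.7472
Total = $8,478.36784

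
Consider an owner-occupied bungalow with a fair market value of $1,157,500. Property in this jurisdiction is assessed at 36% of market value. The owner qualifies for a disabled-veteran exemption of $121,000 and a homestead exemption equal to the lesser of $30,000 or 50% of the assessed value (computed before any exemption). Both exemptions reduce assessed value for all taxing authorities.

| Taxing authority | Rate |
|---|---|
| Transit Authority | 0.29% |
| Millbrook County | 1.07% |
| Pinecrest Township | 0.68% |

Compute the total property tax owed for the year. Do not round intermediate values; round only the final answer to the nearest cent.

Assessed value = $1,157,500 × 0.36 = $416,700
Homestead exemption = min($30,000, 50% × $416,700) = min($30,000, $208,350) = $30,000 (dollar cap binds)
Taxable value = $416,700 − $121,000 − $30,000 = $265,700
Transit Authority: $265,700 × 0.0029 = $770.53
Millbrook County: $265,700 × 0.0107 = $2,842.99
Pinecrest Township: $265,700 × 0.0068 = $1,806.76
Total = $5,420.28

$5,420.28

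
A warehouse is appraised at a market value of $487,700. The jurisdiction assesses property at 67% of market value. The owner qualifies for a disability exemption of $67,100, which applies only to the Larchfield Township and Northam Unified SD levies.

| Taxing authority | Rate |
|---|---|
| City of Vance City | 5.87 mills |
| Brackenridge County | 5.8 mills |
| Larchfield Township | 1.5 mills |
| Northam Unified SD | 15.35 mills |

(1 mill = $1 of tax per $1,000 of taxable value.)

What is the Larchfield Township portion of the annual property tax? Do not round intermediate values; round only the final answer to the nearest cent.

Assessed value = $487,700 × 0.67 = $326,759
Larchfield Township taxable value = $326,759 − $67,100 = $259,659
Larchfield Township levy = $259,659 × 0.0015 = $389.4885

$389.49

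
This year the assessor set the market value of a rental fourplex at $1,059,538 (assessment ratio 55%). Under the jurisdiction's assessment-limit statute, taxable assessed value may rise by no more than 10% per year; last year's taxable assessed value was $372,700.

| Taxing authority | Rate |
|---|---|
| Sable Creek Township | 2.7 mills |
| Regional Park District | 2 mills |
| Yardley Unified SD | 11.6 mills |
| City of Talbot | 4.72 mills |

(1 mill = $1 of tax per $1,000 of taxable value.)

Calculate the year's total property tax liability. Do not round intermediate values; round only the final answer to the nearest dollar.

$8,618

Uncapped assessed value = $1,059,538 × 0.55 = $582,745.9
Cap limit = $372,700 × 1.1 = $409,970
Taxable assessed value = min($582,745.9, $409,970) = $409,970 (cap binds)
Sable Creek Township: $409,970 × 0.0027 = $1,106.919
Regional Park District: $409,970 × 0.002 = $819.94
Yardley Unified SD: $409,970 × 0.0116 = $4,755.652
City of Talbot: $409,970 × 0.00472 = $1,935.0584
Total = $8,617.5694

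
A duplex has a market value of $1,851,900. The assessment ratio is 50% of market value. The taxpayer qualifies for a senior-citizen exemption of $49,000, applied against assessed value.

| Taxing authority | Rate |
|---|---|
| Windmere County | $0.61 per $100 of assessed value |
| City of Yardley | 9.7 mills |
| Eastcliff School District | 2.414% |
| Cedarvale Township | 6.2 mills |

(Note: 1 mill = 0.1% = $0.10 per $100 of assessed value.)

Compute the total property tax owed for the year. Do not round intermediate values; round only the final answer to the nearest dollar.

Assessed value = $1,851,900 × 0.5 = $925,950
Taxable value = $925,950 − $49,000 = $876,950
Windmere County: $876,950 × 0.0061 = $5,349.395
City of Yardley: $876,950 × 0.0097 = $8,506.415
Eastcliff School District: $876,950 × 0.02414 = $21,169.573
Cedarvale Township: $876,950 × 0.0062 = $5,437.09
Total = $40,462.473

$40,462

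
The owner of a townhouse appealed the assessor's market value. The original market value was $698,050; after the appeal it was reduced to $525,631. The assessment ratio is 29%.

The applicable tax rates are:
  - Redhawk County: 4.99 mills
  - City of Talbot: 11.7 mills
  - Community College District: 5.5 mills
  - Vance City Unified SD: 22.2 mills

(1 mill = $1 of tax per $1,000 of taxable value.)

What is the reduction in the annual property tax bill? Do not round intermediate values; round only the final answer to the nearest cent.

$2,219.57

Old assessed value = $698,050 × 0.29 = $202,434.5
New assessed value = $525,631 × 0.29 = $152,432.99
Combined rate = 0.00499 + 0.0117 + 0.0055 + 0.0222 = 0.04439
Old tax = $202,434.5 × 0.04439 = $8,986.067455
New tax = $152,432.99 × 0.04439 = $6,766.5004261
Reduction = $8,986.067455 − $6,766.5004261 = $2,219.5670289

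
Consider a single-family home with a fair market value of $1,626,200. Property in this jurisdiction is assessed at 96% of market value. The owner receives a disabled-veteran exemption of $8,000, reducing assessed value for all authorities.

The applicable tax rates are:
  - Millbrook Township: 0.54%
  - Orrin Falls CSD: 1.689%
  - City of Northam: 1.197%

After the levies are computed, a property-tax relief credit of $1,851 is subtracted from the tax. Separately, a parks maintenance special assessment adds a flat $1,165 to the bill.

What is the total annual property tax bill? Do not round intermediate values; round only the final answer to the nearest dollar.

$52,525

Assessed value = $1,626,200 × 0.96 = $1,561,152
Taxable value = $1,561,152 − $8,000 = $1,553,152
Millbrook Township: $1,553,152 × 0.0054 = $8,387.0208
Orrin Falls CSD: $1,553,152 × 0.01689 = $26,232.73728
City of Northam: $1,553,152 × 0.01197 = $18,591.22944
Levies subtotal = $53,210.98752
After credit = $53,210.98752 − $1,851 = $51,359.98752
Total = $51,359.98752 + $1,165 = $52,524.98752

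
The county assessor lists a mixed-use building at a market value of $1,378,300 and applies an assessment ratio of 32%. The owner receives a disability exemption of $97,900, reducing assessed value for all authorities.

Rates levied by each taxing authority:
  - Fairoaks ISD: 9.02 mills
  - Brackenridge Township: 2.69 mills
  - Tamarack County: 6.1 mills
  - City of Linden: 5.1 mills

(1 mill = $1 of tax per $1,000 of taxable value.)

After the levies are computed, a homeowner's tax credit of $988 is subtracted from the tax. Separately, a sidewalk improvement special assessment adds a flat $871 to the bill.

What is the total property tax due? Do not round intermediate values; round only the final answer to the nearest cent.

Assessed value = $1,378,300 × 0.32 = $441,056
Taxable value = $441,056 − $97,900 = $343,156
Fairoaks ISD: $343,156 × 0.00902 = $3,095.26712
Brackenridge Township: $343,156 × 0.00269 = $923.08964
Tamarack County: $343,156 × 0.0061 = $2,093.2516
City of Linden: $343,156 × 0.0051 = $1,750.0956
Levies subtotal = $7,861.70396
After credit = $7,861.70396 − $988 = $6,873.70396
Total = $6,873.70396 + $871 = $7,744.70396

$7,744.70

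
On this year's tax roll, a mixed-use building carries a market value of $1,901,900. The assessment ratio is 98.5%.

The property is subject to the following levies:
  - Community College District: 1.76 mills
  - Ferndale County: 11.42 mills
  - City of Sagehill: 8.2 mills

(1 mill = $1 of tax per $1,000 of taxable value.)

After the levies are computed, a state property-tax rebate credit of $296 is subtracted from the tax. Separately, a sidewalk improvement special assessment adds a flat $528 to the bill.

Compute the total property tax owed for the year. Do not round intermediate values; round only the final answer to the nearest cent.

$40,284.68

Assessed value = $1,901,900 × 0.985 = $1,873,371.5
Community College District: $1,873,371.5 × 0.00176 = $3,297.13384
Ferndale County: $1,873,371.5 × 0.01142 = $21,393.90253
City of Sagehill: $1,873,371.5 × 0.0082 = $15,361.6463
Levies subtotal = $40,052.68267
After credit = $40,052.68267 − $296 = $39,756.68267
Total = $39,756.68267 + $528 = $40,284.68267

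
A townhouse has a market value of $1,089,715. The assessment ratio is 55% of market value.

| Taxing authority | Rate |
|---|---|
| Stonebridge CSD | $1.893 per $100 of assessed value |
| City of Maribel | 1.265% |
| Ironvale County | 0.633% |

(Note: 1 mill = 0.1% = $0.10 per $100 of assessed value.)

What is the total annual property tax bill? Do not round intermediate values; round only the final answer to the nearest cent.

Assessed value = $1,089,715 × 0.55 = $599,343.25
Stonebridge CSD: $599,343.25 × 0.01893 = $11,345.5677225
City of Maribel: $599,343.25 × 0.01265 = $7,581.6921125
Ironvale County: $599,343.25 × 0.00633 = $3,793.8427725
Total = $22,721.1026075

$22,721.10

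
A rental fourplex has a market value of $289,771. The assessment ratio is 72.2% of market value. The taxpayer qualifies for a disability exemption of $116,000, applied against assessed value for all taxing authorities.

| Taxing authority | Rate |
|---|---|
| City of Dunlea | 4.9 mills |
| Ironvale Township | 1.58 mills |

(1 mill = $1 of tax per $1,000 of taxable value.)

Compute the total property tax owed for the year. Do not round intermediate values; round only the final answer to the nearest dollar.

Assessed value = $289,771 × 0.722 = $209,214.662
Taxable value = $209,214.662 − $116,000 = $93,214.662
City of Dunlea: $93,214.662 × 0.0049 = $456.7518438
Ironvale Township: $93,214.662 × 0.00158 = $147.27916596
Total = $456.7518438 + $147.27916596 = $604.03100976

$604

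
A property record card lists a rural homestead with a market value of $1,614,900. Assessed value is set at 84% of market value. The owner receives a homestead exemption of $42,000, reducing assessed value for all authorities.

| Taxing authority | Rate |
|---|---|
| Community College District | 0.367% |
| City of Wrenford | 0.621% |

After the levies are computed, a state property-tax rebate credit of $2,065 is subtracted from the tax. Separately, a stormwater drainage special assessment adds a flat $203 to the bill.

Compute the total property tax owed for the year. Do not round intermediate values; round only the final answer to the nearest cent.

$11,125.42

Assessed value = $1,614,900 × 0.84 = $1,356,516
Taxable value = $1,356,516 − $42,000 = $1,314,516
Community College District: $1,314,516 × 0.00367 = $4,824.27372
City of Wrenford: $1,314,516 × 0.00621 = $8,163.14436
Levies subtotal = $12,987.41808
After credit = $12,987.41808 − $2,065 = $10,922.41808
Total = $10,922.41808 + $203 = $11,125.41808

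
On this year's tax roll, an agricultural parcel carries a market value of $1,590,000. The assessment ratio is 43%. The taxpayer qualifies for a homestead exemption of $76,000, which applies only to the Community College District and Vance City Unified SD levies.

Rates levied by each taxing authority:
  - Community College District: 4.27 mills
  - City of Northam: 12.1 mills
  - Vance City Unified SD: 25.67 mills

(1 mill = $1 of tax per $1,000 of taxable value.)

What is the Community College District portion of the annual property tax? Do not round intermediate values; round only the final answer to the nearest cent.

Assessed value = $1,590,000 × 0.43 = $683,700
Community College District taxable value = $683,700 − $76,000 = $607,700
Community College District levy = $607,700 × 0.00427 = $2,594.879

$2,594.88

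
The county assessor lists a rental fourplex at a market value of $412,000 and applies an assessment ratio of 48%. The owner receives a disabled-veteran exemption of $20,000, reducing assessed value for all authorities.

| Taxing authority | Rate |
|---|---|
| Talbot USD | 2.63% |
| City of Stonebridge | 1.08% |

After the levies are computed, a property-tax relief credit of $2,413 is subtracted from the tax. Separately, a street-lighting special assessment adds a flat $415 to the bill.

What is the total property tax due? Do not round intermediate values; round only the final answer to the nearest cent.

Assessed value = $412,000 × 0.48 = $197,760
Taxable value = $197,760 − $20,000 = $177,760
Talbot USD: $177,760 × 0.0263 = $4,675.088
City of Stonebridge: $177,760 × 0.0108 = $1,919.808
Levies subtotal = $6,594.896
After credit = $6,594.896 − $2,413 = $4,181.896
Total = $4,181.896 + $415 = $4,596.896

$4,596.90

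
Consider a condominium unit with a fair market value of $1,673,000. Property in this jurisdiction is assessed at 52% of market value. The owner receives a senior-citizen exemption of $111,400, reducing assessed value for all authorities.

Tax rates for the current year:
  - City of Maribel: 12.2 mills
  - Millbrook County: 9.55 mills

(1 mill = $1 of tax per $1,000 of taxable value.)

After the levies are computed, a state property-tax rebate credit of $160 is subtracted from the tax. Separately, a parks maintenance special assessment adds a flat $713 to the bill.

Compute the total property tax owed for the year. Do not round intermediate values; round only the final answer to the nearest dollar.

$17,052

Assessed value = $1,673,000 × 0.52 = $869,960
Taxable value = $869,960 − $111,400 = $758,560
City of Maribel: $758,560 × 0.0122 = $9,254.432
Millbrook County: $758,560 × 0.00955 = $7,244.248
Levies subtotal = $16,498.68
After credit = $16,498.68 − $160 = $16,338.68
Total = $16,338.68 + $713 = $17,051.68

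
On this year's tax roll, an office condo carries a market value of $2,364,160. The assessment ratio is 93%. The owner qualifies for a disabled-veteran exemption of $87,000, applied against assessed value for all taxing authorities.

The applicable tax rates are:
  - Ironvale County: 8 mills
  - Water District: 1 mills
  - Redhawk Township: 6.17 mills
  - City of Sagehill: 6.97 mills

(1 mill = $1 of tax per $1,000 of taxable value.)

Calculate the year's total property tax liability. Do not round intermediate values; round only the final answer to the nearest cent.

Assessed value = $2,364,160 × 0.93 = $2,198,668.8
Taxable value = $2,198,668.8 − $87,000 = $2,111,668.8
Ironvale County: $2,111,668.8 × 0.008 = $16,893.3504
Water District: $2,111,668.8 × 0.001 = $2,111.6688
Redhawk Township: $2,111,668.8 × 0.00617 = $13,028.996496
City of Sagehill: $2,111,668.8 × 0.00697 = $14,718.331536
Total = $16,893.3504 + $2,111.6688 + $13,028.996496 + $14,718.331536 = $46,752.347232

$46,752.35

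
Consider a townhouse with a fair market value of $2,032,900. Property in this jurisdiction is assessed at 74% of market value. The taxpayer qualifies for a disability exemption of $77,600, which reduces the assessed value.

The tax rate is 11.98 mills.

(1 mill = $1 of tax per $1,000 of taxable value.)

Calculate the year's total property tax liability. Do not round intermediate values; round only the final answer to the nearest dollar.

Assessed value = $2,032,900 × 0.74 = $1,504,346
Taxable value = $1,504,346 − $77,600 = $1,426,746
Tax = $1,426,746 × 0.01198 = $17,092.41708

$17,092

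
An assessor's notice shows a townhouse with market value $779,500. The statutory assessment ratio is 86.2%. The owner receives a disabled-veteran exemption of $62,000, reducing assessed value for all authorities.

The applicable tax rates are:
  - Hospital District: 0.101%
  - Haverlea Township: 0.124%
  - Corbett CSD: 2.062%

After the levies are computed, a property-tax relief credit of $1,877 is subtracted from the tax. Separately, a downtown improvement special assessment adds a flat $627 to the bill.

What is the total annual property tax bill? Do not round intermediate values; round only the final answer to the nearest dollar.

Assessed value = $779,500 × 0.862 = $671,929
Taxable value = $671,929 − $62,000 = $609,929
Hospital District: $609,929 × 0.00101 = $616.02829
Haverlea Township: $609,929 × 0.00124 = $756.31196
Corbett CSD: $609,929 × 0.02062 = $12,576.73598
Levies subtotal = $13,949.07623
After credit = $13,949.07623 − $1,877 = $12,072.07623
Total = $12,072.07623 + $627 = $12,699.07623

$12,699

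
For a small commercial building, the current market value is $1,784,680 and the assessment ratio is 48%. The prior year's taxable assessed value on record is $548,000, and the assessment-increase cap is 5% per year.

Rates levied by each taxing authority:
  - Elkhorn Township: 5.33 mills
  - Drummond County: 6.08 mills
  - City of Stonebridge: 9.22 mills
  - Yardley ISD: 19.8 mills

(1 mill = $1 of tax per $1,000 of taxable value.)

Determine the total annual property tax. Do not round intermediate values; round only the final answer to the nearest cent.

$23,263.42

Uncapped assessed value = $1,784,680 × 0.48 = $856,646.4
Cap limit = $548,000 × 1.05 = $575,400
Taxable assessed value = min($856,646.4, $575,400) = $575,400 (cap binds)
Elkhorn Township: $575,400 × 0.00533 = $3,066.882
Drummond County: $575,400 × 0.00608 = $3,498.432
City of Stonebridge: $575,400 × 0.00922 = $5,305.188
Yardley ISD: $575,400 × 0.0198 = $11,392.92
Total = $23,263.422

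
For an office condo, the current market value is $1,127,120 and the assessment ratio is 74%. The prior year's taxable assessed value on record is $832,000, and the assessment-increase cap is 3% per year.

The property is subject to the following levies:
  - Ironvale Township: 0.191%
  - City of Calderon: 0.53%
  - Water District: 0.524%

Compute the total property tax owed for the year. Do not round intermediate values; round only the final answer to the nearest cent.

$10,384.16

Uncapped assessed value = $1,127,120 × 0.74 = $834,068.8
Cap limit = $832,000 × 1.03 = $856,960
Taxable assessed value = min($834,068.8, $856,960) = $834,068.8 (cap does not bind)
Ironvale Township: $834,068.8 × 0.00191 = $1,593.071408
City of Calderon: $834,068.8 × 0.0053 = $4,420.56464
Water District: $834,068.8 × 0.00524 = $4,370.520512
Total = $10,384.15656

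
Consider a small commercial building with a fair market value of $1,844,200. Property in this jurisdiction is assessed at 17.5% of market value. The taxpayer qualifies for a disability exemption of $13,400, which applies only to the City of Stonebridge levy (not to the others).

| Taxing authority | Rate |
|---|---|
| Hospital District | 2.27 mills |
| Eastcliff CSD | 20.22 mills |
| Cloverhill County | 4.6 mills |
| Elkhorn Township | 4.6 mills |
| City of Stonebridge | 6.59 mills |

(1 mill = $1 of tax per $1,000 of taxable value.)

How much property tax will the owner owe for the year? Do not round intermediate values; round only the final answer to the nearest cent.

$12,265.99

Assessed value = $1,844,200 × 0.175 = $322,735
Hospital District: $322,735 × 0.00227 = $732.60845
Eastcliff CSD: $322,735 × 0.02022 = $6,525.7017
Cloverhill County: $322,735 × 0.0046 = $1,484.581
Elkhorn Township: $322,735 × 0.0046 = $1,484.581
City of Stonebridge: ($322,735 − $13,400) × 0.00659 = $309,335 × 0.00659 = $2,038.51765
Total = $12,265.9898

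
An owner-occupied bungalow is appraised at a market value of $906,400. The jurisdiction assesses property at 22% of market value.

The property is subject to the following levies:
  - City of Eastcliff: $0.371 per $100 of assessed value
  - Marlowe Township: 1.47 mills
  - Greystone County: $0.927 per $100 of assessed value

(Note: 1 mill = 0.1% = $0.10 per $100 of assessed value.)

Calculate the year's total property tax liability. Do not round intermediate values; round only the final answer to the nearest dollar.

Assessed value = $906,400 × 0.22 = $199,408
City of Eastcliff: $199,408 × 0.00371 = $739.80368
Marlowe Township: $199,408 × 0.00147 = $293.12976
Greystone County: $199,408 × 0.00927 = $1,848.51216
Total = $2,881.4456

$2,881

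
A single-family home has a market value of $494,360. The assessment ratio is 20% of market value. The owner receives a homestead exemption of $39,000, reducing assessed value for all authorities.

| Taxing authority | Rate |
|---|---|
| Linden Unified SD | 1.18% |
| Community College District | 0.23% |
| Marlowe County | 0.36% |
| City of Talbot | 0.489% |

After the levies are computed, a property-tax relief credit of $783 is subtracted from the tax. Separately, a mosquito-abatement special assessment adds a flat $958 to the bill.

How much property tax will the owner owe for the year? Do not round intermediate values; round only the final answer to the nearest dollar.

Assessed value = $494,360 × 0.2 = $98,872
Taxable value = $98,872 − $39,000 = $59,872
Linden Unified SD: $59,872 × 0.0118 = $706.4896
Community College District: $59,872 × 0.0023 = $137.7056
Marlowe County: $59,872 × 0.0036 = $215.5392
City of Talbot: $59,872 × 0.00489 = $292.77408
Levies subtotal = $1,352.50848
After credit = $1,352.50848 − $783 = $569.50848
Total = $569.50848 + $958 = $1,527.50848

$1,528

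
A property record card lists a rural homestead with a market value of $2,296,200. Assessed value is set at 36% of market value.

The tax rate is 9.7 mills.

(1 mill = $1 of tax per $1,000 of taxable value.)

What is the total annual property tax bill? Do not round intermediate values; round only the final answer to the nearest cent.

Assessed value = $2,296,200 × 0.36 = $826,632
Tax = $826,632 × 0.0097 = $8,018.3304

$8,018.33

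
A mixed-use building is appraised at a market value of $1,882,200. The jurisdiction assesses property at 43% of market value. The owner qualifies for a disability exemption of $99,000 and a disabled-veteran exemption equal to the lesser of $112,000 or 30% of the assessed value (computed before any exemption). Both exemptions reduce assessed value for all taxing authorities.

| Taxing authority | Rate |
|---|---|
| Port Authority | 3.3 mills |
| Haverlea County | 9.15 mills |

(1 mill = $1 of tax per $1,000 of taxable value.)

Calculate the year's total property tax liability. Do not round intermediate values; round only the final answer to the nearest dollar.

$7,449

Assessed value = $1,882,200 × 0.43 = $809,346
Disabled-veteran exemption = min($112,000, 30% × $809,346) = min($112,000, $242,803.8) = $112,000 (dollar cap binds)
Taxable value = $809,346 − $99,000 − $112,000 = $598,346
Port Authority: $598,346 × 0.0033 = $1,974.5418
Haverlea County: $598,346 × 0.00915 = $5,474.8659
Total = $7,449.4077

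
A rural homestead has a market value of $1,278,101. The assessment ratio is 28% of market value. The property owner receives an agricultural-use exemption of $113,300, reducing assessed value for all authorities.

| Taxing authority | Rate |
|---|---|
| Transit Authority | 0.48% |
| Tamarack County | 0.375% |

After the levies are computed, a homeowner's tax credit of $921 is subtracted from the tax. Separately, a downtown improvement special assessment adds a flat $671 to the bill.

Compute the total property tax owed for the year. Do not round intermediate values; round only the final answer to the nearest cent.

Assessed value = $1,278,101 × 0.28 = $357,868.28
Taxable value = $357,868.28 − $113,300 = $244,568.28
Transit Authority: $244,568.28 × 0.0048 = $1,173.927744
Tamarack County: $244,568.28 × 0.00375 = $917.13105
Levies subtotal = $2,091.058794
After credit = $2,091.058794 − $921 = $1,170.058794
Total = $1,170.058794 + $671 = $1,841.058794

$1,841.06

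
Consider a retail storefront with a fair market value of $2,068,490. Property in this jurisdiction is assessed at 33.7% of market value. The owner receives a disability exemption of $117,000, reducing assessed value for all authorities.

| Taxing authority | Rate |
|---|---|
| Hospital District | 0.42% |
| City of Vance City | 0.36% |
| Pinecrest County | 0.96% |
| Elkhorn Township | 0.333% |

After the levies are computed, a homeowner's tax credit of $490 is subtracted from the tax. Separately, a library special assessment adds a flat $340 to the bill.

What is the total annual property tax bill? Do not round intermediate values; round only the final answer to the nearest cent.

Assessed value = $2,068,490 × 0.337 = $697,081.13
Taxable value = $697,081.13 − $117,000 = $580,081.13
Hospital District: $580,081.13 × 0.0042 = $2,436.340746
City of Vance City: $580,081.13 × 0.0036 = $2,088.292068
Pinecrest County: $580,081.13 × 0.0096 = $5,568.778848
Elkhorn Township: $580,081.13 × 0.00333 = $1,931.6701629
Levies subtotal = $12,025.0818249
After credit = $12,025.0818249 − $490 = $11,535.0818249
Total = $11,535.0818249 + $340 = $11,875.0818249

$11,875.08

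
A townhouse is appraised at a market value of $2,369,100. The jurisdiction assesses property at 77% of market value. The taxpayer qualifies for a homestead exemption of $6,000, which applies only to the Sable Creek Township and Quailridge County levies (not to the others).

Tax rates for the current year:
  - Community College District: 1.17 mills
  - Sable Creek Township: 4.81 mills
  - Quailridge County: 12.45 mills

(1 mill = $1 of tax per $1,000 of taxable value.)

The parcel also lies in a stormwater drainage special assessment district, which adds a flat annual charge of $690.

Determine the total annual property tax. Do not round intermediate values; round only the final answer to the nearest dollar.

$34,207

Assessed value = $2,369,100 × 0.77 = $1,824,207
Community College District: $1,824,207 × 0.00117 = $2,134.32219
Sable Creek Township: ($1,824,207 − $6,000) × 0.00481 = $1,818,207 × 0.00481 = $8,745.57567
Quailridge County: ($1,824,207 − $6,000) × 0.01245 = $1,818,207 × 0.01245 = $22,636.67715
Levies subtotal = $33,516.57501
Total = $33,516.57501 + $690 = $34,206.57501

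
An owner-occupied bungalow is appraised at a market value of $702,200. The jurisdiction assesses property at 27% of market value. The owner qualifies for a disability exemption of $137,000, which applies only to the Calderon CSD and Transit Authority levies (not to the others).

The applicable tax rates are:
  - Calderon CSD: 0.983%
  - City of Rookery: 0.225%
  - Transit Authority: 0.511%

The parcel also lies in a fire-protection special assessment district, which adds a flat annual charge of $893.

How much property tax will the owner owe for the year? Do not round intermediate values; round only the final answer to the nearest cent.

$2,105.34

Assessed value = $702,200 × 0.27 = $189,594
Calderon CSD: ($189,594 − $137,000) × 0.00983 = $52,594 × 0.00983 = $516.99902
City of Rookery: $189,594 × 0.00225 = $426.5865
Transit Authority: ($189,594 − $137,000) × 0.00511 = $52,594 × 0.00511 = $268.75534
Levies subtotal = $1,212.34086
Total = $1,212.34086 + $893 = $2,105.34086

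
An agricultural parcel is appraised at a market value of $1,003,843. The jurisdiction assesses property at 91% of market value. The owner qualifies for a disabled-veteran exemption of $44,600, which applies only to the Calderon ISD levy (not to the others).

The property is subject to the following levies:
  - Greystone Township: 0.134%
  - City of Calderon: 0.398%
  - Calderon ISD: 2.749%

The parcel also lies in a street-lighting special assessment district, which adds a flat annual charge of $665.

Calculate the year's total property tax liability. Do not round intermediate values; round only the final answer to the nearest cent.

Assessed value = $1,003,843 × 0.91 = $913,497.13
Greystone Township: $913,497.13 × 0.00134 = $1,224.0861542
City of Calderon: $913,497.13 × 0.00398 = $3,635.7185774
Calderon ISD: ($913,497.13 − $44,600) × 0.02749 = $868,897.13 × 0.02749 = $23,885.9821037
Levies subtotal = $28,745.7868353
Total = $28,745.7868353 + $665 = $29,410.7868353

$29,410.79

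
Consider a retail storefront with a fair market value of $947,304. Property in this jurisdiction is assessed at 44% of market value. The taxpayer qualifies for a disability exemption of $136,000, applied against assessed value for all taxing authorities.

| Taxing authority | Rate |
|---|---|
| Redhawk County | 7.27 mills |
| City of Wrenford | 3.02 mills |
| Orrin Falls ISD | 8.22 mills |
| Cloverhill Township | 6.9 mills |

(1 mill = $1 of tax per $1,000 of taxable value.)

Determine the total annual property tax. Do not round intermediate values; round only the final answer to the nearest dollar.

$7,135

Assessed value = $947,304 × 0.44 = $416,813.76
Taxable value = $416,813.76 − $136,000 = $280,813.76
Redhawk County: $280,813.76 × 0.00727 = $2,041.5160352
City of Wrenford: $280,813.76 × 0.00302 = $848.0575552
Orrin Falls ISD: $280,813.76 × 0.00822 = $2,308.2891072
Cloverhill Township: $280,813.76 × 0.0069 = $1,937.614944
Total = $2,041.5160352 + $848.0575552 + $2,308.2891072 + $1,937.614944 = $7,135.4776416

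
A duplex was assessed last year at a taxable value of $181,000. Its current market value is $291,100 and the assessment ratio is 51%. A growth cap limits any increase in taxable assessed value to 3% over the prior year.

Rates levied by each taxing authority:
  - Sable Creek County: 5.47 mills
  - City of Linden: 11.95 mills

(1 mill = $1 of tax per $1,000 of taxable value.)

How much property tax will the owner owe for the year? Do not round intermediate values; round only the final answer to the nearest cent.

$2,586.19

Uncapped assessed value = $291,100 × 0.51 = $148,461
Cap limit = $181,000 × 1.03 = $186,430
Taxable assessed value = min($148,461, $186,430) = $148,461 (cap does not bind)
Sable Creek County: $148,461 × 0.00547 = $812.08167
City of Linden: $148,461 × 0.01195 = $1,774.10895
Total = $2,586.19062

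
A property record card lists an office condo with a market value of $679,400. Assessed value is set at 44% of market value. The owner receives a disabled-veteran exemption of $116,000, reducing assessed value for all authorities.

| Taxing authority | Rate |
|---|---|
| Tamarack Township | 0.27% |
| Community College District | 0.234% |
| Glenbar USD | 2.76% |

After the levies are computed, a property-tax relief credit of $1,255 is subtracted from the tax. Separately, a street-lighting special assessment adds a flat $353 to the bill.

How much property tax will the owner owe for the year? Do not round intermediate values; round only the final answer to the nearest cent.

$5,069.03

Assessed value = $679,400 × 0.44 = $298,936
Taxable value = $298,936 − $116,000 = $182,936
Tamarack Township: $182,936 × 0.0027 = $493.9272
Community College District: $182,936 × 0.00234 = $428.07024
Glenbar USD: $182,936 × 0.0276 = $5,049.0336
Levies subtotal = $5,971.03104
After credit = $5,971.03104 − $1,255 = $4,716.03104
Total = $4,716.03104 + $353 = $5,069.03104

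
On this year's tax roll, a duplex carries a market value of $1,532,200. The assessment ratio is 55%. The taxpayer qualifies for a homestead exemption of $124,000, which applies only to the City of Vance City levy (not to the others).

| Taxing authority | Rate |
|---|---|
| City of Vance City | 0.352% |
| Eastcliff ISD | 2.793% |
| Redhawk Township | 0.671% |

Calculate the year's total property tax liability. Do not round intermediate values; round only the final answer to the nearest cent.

$31,721.33

Assessed value = $1,532,200 × 0.55 = $842,710
City of Vance City: ($842,710 − $124,000) × 0.00352 = $718,710 × 0.00352 = $2,529.8592
Eastcliff ISD: $842,710 × 0.02793 = $23,536.8903
Redhawk Township: $842,710 × 0.00671 = $5,654.5841
Total = $31,721.3336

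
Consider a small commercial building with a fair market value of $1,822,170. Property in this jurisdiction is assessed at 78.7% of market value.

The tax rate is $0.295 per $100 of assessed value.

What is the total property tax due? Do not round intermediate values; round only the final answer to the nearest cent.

Assessed value = $1,822,170 × 0.787 = $1,434,047.79
Tax = $1,434,047.79 × 0.00295 = $4,230.4409805

$4,230.44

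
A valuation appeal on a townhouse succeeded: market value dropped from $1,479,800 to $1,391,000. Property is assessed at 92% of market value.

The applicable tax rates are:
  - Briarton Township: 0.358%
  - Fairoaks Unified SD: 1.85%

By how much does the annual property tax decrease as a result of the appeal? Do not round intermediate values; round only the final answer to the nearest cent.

Old assessed value = $1,479,800 × 0.92 = $1,361,416
New assessed value = $1,391,000 × 0.92 = $1,279,720
Combined rate = 0.00358 + 0.0185 = 0.02208
Old tax = $1,361,416 × 0.02208 = $30,060.06528
New tax = $1,279,720 × 0.02208 = $28,256.2176
Reduction = $30,060.06528 − $28,256.2176 = $1,803.84768

$1,803.85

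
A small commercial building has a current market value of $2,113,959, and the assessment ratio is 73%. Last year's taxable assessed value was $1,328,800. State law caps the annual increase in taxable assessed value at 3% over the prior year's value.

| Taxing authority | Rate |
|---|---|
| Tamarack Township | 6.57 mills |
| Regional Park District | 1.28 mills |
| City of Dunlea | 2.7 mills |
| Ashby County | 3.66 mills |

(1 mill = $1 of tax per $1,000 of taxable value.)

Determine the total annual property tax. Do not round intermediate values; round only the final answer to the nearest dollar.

Uncapped assessed value = $2,113,959 × 0.73 = $1,543,190.07
Cap limit = $1,328,800 × 1.03 = $1,368,664
Taxable assessed value = min($1,543,190.07, $1,368,664) = $1,368,664 (cap binds)
Tamarack Township: $1,368,664 × 0.00657 = $8,992.12248
Regional Park District: $1,368,664 × 0.00128 = $1,751.88992
City of Dunlea: $1,368,664 × 0.0027 = $3,695.3928
Ashby County: $1,368,664 × 0.00366 = $5,009.31024
Total = $19,448.71544

$19,449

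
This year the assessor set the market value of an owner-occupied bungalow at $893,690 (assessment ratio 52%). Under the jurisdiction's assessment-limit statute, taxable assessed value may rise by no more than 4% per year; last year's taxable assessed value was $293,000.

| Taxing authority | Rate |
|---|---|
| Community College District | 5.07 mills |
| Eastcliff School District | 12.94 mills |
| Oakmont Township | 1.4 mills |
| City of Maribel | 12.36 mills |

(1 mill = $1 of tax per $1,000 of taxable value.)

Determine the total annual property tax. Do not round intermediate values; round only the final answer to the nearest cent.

$9,680.95

Uncapped assessed value = $893,690 × 0.52 = $464,718.8
Cap limit = $293,000 × 1.04 = $304,720
Taxable assessed value = min($464,718.8, $304,720) = $304,720 (cap binds)
Community College District: $304,720 × 0.00507 = $1,544.9304
Eastcliff School District: $304,720 × 0.01294 = $3,943.0768
Oakmont Township: $304,720 × 0.0014 = $426.608
City of Maribel: $304,720 × 0.01236 = $3,766.3392
Total = $9,680.9544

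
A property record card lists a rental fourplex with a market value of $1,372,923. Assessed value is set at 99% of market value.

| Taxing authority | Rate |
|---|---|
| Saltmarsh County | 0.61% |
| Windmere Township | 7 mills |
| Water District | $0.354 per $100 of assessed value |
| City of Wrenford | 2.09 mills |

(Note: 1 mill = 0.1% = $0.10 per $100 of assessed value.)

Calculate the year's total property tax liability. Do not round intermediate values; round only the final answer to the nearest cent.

Assessed value = $1,372,923 × 0.99 = $1,359,193.77
Saltmarsh County: $1,359,193.77 × 0.0061 = $8,291.081997
Windmere Township: $1,359,193.77 × 0.007 = $9,514.35639
Water District: $1,359,193.77 × 0.00354 = $4,811.5459458
City of Wrenford: $1,359,193.77 × 0.00209 = $2,840.7149793
Total = $25,457.6993121

$25,457.70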